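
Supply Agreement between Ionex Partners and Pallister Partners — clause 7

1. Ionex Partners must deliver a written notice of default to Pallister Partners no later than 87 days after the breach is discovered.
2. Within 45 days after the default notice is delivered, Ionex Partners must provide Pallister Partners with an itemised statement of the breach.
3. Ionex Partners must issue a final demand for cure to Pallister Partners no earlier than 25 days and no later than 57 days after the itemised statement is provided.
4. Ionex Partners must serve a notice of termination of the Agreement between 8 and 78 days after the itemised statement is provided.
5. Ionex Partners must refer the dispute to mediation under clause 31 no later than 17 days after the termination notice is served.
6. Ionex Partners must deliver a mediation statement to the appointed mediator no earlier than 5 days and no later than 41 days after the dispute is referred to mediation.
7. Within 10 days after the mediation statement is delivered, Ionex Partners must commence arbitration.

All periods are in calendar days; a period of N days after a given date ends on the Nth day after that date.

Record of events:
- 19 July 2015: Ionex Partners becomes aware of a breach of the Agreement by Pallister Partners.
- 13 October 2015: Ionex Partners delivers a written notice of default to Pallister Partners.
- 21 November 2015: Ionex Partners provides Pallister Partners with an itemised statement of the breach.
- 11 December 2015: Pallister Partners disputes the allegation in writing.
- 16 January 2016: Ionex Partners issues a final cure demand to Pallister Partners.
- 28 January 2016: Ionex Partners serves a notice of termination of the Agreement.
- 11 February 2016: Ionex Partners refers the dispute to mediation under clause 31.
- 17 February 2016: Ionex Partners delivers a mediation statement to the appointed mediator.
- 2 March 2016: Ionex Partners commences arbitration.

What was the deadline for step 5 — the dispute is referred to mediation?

14 February 2016

Step 5 runs from 28 January 2016, when the termination notice is served. 17 days after 28 January 2016 is 14 February 2016.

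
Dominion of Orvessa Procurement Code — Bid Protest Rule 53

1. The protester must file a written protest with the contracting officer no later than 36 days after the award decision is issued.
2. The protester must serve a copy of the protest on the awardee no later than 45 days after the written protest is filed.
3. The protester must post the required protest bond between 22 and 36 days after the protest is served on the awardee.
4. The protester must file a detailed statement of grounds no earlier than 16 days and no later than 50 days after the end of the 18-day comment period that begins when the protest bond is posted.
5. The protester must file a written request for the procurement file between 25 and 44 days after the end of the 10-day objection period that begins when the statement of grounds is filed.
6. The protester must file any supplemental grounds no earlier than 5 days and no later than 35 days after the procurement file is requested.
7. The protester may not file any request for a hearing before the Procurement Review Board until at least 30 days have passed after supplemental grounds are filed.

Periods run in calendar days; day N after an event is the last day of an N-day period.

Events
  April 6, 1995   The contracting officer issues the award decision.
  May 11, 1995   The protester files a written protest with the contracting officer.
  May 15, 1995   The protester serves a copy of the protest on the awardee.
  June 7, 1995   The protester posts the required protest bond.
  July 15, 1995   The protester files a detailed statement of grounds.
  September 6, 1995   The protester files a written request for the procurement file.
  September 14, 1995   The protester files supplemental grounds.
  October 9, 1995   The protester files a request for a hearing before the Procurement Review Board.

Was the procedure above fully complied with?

(1) due by April 6, 1995 + 36 days = May 12, 1995; done May 11, 1995 — timely.
(2) due by May 11, 1995 + 45 days = June 25, 1995; May 15, 1995 is within that limit.
(3) the permitted window runs from May 15, 1995 + 22 = June 6, 1995 to May 15, 1995 + 36 = June 20, 1995; done June 7, 1995, which is between those dates.
(4) the permitted window runs from June 25, 1995 + 16 = July 11, 1995 to June 25, 1995 + 50 = August 14, 1995; July 15, 1995 falls inside that range.
(5) the permitted window runs from July 25, 1995 + 25 = August 19, 1995 to July 25, 1995 + 44 = September 7, 1995; done September 6, 1995 — within the window.
(6) the permitted window runs from September 6, 1995 + 5 = September 11, 1995 to September 6, 1995 + 35 = October 11, 1995; September 14, 1995 falls inside that range.
(7) permitted from September 14, 1995 + 30 days = October 14, 1995 onward; acted on October 9, 1995, 5 days prematurely.

No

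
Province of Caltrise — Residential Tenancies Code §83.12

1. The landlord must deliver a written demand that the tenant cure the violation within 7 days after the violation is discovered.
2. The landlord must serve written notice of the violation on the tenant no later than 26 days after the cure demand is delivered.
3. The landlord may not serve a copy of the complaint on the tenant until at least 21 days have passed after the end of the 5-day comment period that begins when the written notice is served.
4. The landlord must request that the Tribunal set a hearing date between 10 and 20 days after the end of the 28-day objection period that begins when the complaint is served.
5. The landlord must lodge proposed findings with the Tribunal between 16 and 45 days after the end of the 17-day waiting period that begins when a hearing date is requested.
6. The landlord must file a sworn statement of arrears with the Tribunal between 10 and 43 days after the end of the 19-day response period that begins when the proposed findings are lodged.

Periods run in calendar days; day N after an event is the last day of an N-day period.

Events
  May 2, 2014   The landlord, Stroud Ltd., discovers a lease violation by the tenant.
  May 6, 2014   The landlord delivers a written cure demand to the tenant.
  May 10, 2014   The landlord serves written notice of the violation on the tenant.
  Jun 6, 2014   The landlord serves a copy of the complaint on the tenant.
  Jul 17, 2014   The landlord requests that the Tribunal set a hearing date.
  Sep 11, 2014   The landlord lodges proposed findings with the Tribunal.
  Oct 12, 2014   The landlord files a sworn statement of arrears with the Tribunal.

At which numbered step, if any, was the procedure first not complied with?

None — every step was satisfied

Step 1: 7 days after May 2, 2014 (when the violation is discovered) is May 9, 2014; done May 6, 2014 — timely.
Step 2: 26 days after May 6, 2014 (when the cure demand is delivered) is Jun 1, 2014; completed May 10, 2014, before the deadline.
Step 3: the earliest permitted date is 21 days after May 15, 2014 (end of the 5-day comment period, which began when the written notice is served on May 10, 2014), i.e. Jun 5, 2014; done Jun 6, 2014, after the minimum wait.
Step 4: the window is 10–20 days after Jul 4, 2014 (end of the 28-day objection period, which began when the complaint is served on Jun 6, 2014), so Jul 14, 2014 through Jul 24, 2014; Jul 17, 2014 falls inside that range.
Step 5: the window is 16–45 days after Aug 3, 2014 (end of the 17-day waiting period, which began when a hearing date is requested on Jul 17, 2014), so Aug 19, 2014 through Sep 17, 2014; Sep 11, 2014 falls inside that range.
Step 6: the window is 10–43 days after Sep 30, 2014 (end of the 19-day response period, which began when the proposed findings are lodged on Sep 11, 2014), so Oct 10, 2014 through Nov 12, 2014; Oct 12, 2014 falls inside that range.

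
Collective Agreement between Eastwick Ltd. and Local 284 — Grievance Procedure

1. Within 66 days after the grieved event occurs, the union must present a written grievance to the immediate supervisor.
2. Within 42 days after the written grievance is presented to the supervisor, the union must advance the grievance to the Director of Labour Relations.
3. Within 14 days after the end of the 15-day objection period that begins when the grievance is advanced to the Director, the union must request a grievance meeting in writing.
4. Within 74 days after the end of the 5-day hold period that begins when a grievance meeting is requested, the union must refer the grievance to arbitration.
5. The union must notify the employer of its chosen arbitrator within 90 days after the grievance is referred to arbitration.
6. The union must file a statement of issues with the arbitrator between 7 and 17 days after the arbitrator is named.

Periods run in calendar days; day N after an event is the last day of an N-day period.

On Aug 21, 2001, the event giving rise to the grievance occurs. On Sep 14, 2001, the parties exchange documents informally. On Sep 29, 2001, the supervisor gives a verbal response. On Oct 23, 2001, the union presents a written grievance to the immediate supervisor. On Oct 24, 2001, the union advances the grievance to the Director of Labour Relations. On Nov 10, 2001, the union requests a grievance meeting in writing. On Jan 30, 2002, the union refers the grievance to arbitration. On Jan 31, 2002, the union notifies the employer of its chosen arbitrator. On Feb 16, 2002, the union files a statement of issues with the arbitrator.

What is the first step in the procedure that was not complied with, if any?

Step 4

(1) due by Aug 21, 2001 + 66 days = Oct 26, 2001; Oct 23, 2001 is within that limit.
(2) due by Oct 23, 2001 + 42 days = Dec 4, 2001; done Oct 24, 2001 — timely.
(3) due by Nov 8, 2001 + 14 days = Nov 22, 2001; Nov 10, 2001 is within that limit.
(4) due by Nov 15, 2001 + 74 days = Jan 28, 2002; done Jan 30, 2002 — 2 days late.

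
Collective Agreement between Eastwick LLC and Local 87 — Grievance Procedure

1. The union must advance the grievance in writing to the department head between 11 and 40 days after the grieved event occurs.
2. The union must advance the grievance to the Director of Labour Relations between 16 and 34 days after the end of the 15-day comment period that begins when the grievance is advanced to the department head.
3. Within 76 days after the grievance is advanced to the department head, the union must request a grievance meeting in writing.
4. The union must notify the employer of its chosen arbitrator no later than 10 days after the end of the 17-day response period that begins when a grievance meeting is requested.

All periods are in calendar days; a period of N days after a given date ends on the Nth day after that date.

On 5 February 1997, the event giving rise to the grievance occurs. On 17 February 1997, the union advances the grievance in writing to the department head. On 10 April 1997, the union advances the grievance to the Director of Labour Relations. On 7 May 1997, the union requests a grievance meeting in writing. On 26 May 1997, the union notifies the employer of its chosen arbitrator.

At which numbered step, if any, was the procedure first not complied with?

Step 2

Step 1 — 11 and 40 days from 5 February 1997 (when the grieved event occurs) are 16 February 1997 and 17 March 1997 respectively; 17 February 1997 falls inside that range.
Step 2 — 16 and 34 days from 4 March 1997 (end of the 15-day comment period, which began when the grievance is advanced to the department head on 17 February 1997) are 20 March 1997 and 7 April 1997 respectively; 10 April 1997 is 3 days past the end of the window.
The analysis stops there.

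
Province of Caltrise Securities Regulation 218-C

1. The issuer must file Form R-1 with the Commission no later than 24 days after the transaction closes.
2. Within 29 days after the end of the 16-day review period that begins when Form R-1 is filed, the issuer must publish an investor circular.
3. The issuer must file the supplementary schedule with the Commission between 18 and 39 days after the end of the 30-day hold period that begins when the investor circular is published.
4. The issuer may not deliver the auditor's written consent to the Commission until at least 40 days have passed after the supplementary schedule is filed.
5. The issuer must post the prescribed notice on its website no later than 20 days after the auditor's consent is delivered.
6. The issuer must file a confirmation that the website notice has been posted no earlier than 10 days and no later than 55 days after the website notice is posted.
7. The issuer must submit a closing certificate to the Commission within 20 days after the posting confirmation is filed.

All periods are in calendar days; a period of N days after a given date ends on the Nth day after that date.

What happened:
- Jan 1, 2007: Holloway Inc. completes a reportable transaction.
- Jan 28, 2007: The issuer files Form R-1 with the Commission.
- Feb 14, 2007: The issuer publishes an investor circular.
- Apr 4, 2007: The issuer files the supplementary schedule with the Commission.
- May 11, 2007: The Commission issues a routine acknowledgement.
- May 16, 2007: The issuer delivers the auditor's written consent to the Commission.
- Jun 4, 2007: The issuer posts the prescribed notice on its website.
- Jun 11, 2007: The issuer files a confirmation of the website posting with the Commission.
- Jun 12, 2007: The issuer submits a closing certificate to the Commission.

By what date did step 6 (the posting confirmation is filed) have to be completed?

Jul 29, 2007

Step 6 runs from Jun 4, 2007, when the website notice is posted. The window is 10–55 days after Jun 4, 2007; it closes on Jul 29, 2007.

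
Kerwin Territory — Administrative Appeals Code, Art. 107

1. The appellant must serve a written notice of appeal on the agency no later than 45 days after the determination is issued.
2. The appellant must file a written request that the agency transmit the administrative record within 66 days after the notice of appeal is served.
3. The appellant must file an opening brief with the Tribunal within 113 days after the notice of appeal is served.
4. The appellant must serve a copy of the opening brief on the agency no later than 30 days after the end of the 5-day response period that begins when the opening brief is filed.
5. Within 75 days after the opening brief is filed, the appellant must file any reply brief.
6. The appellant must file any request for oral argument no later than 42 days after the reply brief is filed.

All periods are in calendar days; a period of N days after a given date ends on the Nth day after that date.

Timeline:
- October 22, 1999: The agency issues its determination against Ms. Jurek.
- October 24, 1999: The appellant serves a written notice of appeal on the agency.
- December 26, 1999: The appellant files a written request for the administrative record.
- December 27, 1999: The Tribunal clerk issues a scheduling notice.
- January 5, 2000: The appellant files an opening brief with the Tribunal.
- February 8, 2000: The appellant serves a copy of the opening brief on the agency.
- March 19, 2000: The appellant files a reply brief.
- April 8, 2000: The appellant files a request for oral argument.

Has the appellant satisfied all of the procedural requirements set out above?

Yes

(1) due by October 22, 1999 + 45 days = December 6, 1999; done October 24, 1999 — timely.
(2) due by October 24, 1999 + 66 days = December 29, 1999; done December 26, 1999 — timely.
(3) due by October 24, 1999 + 113 days = February 14, 2000; done January 5, 2000 — timely.
(4) due by January 10, 2000 + 30 days = February 9, 2000; completed February 8, 2000, before the deadline.
(5) due by January 5, 2000 + 75 days = March 20, 2000; March 19, 2000 is within that limit.
(6) due by March 19, 2000 + 42 days = April 30, 2000; done April 8, 2000 — timely.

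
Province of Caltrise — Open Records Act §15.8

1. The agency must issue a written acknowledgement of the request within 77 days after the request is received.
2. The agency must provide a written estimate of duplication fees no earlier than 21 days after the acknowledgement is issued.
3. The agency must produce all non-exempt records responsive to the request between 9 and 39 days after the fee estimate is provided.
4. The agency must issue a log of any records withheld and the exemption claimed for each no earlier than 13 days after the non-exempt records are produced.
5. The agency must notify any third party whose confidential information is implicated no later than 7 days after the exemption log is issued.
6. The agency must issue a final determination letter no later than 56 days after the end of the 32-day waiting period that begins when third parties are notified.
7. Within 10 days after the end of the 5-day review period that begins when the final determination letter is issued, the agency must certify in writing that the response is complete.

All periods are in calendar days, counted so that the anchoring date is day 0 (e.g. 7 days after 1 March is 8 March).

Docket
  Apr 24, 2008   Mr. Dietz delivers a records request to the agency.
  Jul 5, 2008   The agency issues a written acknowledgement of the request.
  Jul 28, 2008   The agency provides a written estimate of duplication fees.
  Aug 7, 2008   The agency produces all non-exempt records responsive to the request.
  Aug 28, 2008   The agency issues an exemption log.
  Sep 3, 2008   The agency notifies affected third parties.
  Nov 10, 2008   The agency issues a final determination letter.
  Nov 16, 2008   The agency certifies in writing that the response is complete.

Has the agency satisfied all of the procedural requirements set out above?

Yes

Step 1: 77 days after Apr 24, 2008 (when the request is received) is Jul 10, 2008; done Jul 5, 2008 — timely.
Step 2: the earliest permitted date is 21 days after Jul 5, 2008 (when the acknowledgement is issued), i.e. Jul 26, 2008; done Jul 28, 2008, after the minimum wait.
Step 3: the window is 9–39 days after Jul 28, 2008 (when the fee estimate is provided), so Aug 6, 2008 through Sep 5, 2008; Aug 7, 2008 falls inside that range.
Step 4: the earliest permitted date is 13 days after Aug 7, 2008 (when the non-exempt records are produced), i.e. Aug 20, 2008; done Aug 28, 2008 — permitted.
Step 5: 7 days after Aug 28, 2008 (when the exemption log is issued) is Sep 4, 2008; done Sep 3, 2008 — timely.
Step 6: 56 days after Oct 5, 2008 (end of the 32-day waiting period, which began when third parties are notified on Sep 3, 2008) is Nov 30, 2008; done Nov 10, 2008 — timely.
Step 7: 10 days after Nov 15, 2008 (end of the 5-day review period, which began when the final determination letter is issued on Nov 10, 2008) is Nov 25, 2008; Nov 16, 2008 is within that limit.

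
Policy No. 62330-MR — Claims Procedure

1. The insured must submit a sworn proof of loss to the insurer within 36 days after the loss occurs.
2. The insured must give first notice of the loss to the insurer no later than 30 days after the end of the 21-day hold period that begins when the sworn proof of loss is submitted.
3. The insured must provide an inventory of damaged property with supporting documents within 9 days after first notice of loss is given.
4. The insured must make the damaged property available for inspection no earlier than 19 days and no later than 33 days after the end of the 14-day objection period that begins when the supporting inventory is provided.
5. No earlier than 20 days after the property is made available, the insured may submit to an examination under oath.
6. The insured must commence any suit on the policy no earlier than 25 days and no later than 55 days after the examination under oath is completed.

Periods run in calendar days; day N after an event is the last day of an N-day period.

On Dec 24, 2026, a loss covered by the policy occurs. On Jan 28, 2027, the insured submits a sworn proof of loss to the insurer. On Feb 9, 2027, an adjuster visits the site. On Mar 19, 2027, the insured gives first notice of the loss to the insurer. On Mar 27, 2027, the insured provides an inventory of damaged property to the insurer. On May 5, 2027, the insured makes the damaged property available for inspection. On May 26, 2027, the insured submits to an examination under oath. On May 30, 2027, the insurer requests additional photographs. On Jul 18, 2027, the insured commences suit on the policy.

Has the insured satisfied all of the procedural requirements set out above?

Yes

Step 1: 36 days after Dec 24, 2026 (when the loss occurs) is Jan 29, 2027; Jan 28, 2027 is within that limit.
Step 2: 30 days after Feb 18, 2027 (end of the 21-day hold period, which began when the sworn proof of loss is submitted on Jan 28, 2027) is Mar 20, 2027; completed Mar 19, 2027, before the deadline.
Step 3: 9 days after Mar 19, 2027 (when first notice of loss is given) is Mar 28, 2027; Mar 27, 2027 is within that limit.
Step 4: the window is 19–33 days after Apr 10, 2027 (end of the 14-day objection period, which began when the supporting inventory is provided on Mar 27, 2027), so Apr 29, 2027 through May 13, 2027; done May 5, 2027, which is between those dates.
Step 5: the earliest permitted date is 20 days after May 5, 2027 (when the property is made available), i.e. May 25, 2027; done May 26, 2027, after the minimum wait.
Step 6: the window is 25–55 days after May 26, 2027 (when the examination under oath is completed), so Jun 20, 2027 through Jul 20, 2027; done Jul 18, 2027, which is between those dates.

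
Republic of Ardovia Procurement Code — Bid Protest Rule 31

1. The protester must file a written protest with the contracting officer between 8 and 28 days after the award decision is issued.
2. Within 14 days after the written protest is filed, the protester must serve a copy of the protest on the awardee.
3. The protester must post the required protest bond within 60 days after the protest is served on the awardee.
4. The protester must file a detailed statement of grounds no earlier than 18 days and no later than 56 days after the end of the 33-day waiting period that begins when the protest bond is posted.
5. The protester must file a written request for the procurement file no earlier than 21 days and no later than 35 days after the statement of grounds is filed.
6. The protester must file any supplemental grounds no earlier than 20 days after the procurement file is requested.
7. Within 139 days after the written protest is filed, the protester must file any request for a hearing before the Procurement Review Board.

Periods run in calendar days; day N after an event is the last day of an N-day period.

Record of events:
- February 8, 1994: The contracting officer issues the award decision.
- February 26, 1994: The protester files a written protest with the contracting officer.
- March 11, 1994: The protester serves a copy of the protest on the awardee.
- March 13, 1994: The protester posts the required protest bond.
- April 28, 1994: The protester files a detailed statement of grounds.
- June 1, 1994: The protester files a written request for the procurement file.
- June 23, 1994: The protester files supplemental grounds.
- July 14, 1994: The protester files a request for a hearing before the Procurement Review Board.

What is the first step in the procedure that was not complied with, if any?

Step 1 — 8 and 28 days from February 8, 1994 (when the award decision is issued) are February 16, 1994 and March 8, 1994 respectively; done February 26, 1994 — within the window.
Step 2 — counting 14 days from February 26, 1994 (when the written protest is filed) gives a deadline of March 12, 1994; done March 11, 1994 — timely.
Step 3 — counting 60 days from March 11, 1994 (when the protest is served on the awardee) gives a deadline of May 10, 1994; March 13, 1994 is within that limit.
Step 4 — 18 and 56 days from April 15, 1994 (end of the 33-day waiting period, which began when the protest bond is posted on March 13, 1994) are May 3, 1994 and June 10, 1994 respectively; April 28, 1994 is 5 days too early.
That is the first point of non-compliance.

Step 4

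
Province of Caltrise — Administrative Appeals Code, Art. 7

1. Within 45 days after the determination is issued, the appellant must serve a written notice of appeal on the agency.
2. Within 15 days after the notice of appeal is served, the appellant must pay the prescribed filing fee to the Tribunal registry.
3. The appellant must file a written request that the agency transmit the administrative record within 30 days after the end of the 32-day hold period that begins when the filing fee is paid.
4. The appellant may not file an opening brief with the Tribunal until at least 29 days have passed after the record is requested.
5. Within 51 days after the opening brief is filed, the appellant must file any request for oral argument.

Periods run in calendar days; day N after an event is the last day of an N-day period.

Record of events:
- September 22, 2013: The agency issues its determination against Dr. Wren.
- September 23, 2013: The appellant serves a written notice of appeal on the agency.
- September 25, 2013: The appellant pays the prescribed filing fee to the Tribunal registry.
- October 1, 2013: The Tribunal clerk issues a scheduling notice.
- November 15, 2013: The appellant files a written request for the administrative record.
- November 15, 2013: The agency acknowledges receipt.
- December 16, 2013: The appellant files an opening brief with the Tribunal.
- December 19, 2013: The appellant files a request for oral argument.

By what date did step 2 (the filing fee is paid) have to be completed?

Step 2 runs from September 23, 2013, when the notice of appeal is served. 15 days after September 23, 2013 is October 8, 2013.

October 8, 2013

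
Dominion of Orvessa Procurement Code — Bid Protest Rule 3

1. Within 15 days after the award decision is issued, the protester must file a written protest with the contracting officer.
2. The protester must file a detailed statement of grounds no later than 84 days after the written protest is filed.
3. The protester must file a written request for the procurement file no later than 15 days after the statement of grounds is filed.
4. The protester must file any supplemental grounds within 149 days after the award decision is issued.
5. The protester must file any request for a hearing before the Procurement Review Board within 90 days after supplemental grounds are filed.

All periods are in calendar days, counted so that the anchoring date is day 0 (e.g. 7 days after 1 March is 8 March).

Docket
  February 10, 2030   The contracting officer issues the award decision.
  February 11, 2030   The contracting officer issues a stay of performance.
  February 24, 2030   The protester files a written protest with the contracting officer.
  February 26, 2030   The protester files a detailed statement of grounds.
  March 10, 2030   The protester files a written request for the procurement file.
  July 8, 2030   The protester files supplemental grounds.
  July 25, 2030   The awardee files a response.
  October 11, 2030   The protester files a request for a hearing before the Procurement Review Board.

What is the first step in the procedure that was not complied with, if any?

Step 5

Step 1: 15 days after February 10, 2030 (when the award decision is issued) is February 25, 2030; February 24, 2030 is within that limit.
Step 2: 84 days after February 24, 2030 (when the written protest is filed) is May 19, 2030; completed February 26, 2030, before the deadline.
Step 3: 15 days after February 26, 2030 (when the statement of grounds is filed) is March 13, 2030; done March 10, 2030 — timely.
Step 4: 149 days after February 10, 2030 (when the award decision is issued) is July 9, 2030; done July 8, 2030 — timely.
Step 5: 90 days after July 8, 2030 (when supplemental grounds are filed) is October 6, 2030; done October 11, 2030 — 5 days late.
The procedure was therefore not followed at step 5.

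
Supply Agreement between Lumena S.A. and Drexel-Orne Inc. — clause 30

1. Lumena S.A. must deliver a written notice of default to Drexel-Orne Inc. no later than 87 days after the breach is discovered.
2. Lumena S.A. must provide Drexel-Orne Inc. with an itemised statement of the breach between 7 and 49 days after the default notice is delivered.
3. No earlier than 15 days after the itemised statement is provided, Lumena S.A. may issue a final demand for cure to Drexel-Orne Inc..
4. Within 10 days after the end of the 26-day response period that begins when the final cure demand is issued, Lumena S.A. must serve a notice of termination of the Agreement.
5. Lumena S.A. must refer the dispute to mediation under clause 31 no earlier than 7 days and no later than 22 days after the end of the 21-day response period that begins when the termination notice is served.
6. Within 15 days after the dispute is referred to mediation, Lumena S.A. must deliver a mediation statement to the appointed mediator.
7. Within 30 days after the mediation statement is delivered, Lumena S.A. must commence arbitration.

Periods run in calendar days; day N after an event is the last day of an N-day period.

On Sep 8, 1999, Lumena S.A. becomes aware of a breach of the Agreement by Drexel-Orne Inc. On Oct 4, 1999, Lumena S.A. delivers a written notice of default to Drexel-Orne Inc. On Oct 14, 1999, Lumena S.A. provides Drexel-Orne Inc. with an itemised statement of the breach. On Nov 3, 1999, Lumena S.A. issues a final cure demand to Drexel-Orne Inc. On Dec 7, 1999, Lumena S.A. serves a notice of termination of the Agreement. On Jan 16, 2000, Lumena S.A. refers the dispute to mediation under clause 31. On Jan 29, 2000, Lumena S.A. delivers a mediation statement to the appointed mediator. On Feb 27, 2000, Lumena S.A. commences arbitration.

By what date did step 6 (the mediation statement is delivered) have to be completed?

Jan 31, 2000

Step 6 runs from Jan 16, 2000, when the dispute is referred to mediation. 15 days after Jan 16, 2000 is Jan 31, 2000.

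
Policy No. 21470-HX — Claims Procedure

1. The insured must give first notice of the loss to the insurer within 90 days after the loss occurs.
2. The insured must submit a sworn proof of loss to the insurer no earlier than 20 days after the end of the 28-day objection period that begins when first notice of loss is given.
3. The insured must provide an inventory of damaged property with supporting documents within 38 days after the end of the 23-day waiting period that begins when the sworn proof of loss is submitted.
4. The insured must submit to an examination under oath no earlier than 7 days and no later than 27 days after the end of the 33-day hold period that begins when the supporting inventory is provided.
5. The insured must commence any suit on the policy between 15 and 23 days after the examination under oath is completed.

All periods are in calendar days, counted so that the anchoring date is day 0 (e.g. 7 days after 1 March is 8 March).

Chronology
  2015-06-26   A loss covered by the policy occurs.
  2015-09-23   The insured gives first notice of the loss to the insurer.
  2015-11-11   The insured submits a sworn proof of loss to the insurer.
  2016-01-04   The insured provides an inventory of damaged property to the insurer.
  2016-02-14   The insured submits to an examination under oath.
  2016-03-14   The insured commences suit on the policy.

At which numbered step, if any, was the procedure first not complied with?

Step 1 — counting 90 days from 2015-06-26 (when the loss occurs) gives a deadline of 2015-09-24; done 2015-09-23 — timely.
Step 2 — must wait 20 days from 2015-10-21 (end of the 28-day objection period, which began when first notice of loss is given on 2015-09-23), so not before 2015-11-10; done 2015-11-11, after the minimum wait.
Step 3 — counting 38 days from 2015-12-04 (end of the 23-day waiting period, which began when the sworn proof of loss is submitted on 2015-11-11) gives a deadline of 2016-01-11; 2016-01-04 is within that limit.
Step 4 — 7 and 27 days from 2016-02-06 (end of the 33-day hold period, which began when the supporting inventory is provided on 2016-01-04) are 2016-02-13 and 2016-03-04 respectively; done 2016-02-14 — within the window.
Step 5 — 15 and 23 days from 2016-02-14 (when the examination under oath is completed) are 2016-02-29 and 2016-03-08 respectively; 2016-03-14 is 6 days past the end of the window.

Step 5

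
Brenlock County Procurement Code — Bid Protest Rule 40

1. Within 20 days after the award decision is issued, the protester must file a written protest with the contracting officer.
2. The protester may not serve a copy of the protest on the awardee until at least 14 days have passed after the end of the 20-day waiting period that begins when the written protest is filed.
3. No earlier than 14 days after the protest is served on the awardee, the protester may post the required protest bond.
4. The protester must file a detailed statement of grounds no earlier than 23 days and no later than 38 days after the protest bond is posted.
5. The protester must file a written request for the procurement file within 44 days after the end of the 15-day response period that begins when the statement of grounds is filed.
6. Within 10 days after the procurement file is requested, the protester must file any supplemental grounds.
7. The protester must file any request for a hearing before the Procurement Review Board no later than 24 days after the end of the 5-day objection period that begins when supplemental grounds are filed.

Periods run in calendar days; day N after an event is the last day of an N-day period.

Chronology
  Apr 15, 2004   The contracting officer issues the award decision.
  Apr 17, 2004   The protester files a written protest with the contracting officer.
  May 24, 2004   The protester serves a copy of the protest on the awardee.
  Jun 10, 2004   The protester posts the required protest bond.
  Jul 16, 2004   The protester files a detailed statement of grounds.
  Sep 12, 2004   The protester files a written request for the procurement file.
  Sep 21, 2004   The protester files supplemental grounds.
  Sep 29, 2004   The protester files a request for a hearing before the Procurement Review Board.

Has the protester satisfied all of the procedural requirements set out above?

Yes

(1) due by Apr 15, 2004 + 20 days = May 5, 2004; done Apr 17, 2004 — timely.
(2) permitted from May 7, 2004 + 14 days = May 21, 2004 onward; May 24, 2004 is on or after that date.
(3) permitted from May 24, 2004 + 14 days = Jun 7, 2004 onward; Jun 10, 2004 is on or after that date.
(4) the permitted window runs from Jun 10, 2004 + 23 = Jul 3, 2004 to Jun 10, 2004 + 38 = Jul 18, 2004; Jul 16, 2004 falls inside that range.
(5) due by Jul 31, 2004 + 44 days = Sep 13, 2004; completed Sep 12, 2004, before the deadline.
(6) due by Sep 12, 2004 + 10 days = Sep 22, 2004; completed Sep 21, 2004, before the deadline.
(7) due by Sep 26, 2004 + 24 days = Oct 20, 2004; completed Sep 29, 2004, before the deadline.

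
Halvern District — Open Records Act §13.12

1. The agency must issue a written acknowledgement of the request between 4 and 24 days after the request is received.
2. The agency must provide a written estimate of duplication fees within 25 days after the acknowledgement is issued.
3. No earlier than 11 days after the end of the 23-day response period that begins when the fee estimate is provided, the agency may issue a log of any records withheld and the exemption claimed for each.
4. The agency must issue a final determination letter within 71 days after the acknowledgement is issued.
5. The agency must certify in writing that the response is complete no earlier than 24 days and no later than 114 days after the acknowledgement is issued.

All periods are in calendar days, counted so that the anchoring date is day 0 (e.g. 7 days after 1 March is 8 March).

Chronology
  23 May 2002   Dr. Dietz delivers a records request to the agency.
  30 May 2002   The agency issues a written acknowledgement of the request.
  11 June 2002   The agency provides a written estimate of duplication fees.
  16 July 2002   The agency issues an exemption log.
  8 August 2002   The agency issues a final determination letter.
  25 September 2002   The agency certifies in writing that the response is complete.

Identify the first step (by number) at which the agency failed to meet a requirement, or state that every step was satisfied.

Step 1: the window is 4–24 days after 23 May 2002 (when the request is received), so 27 May 2002 through 16 June 2002; done 30 May 2002, which is between those dates.
Step 2: 25 days after 30 May 2002 (when the acknowledgement is issued) is 24 June 2002; completed 11 June 2002, before the deadline.
Step 3: the earliest permitted date is 11 days after 4 July 2002 (end of the 23-day response period, which began when the fee estimate is provided on 11 June 2002), i.e. 15 July 2002; done 16 July 2002, after the minimum wait.
Step 4: 71 days after 30 May 2002 (when the acknowledgement is issued) is 9 August 2002; 8 August 2002 is within that limit.
Step 5: the window is 24–114 days after 30 May 2002 (when the acknowledgement is issued), so 23 June 2002 through 21 September 2002; 25 September 2002 is 4 days past the end of the window.

Step 5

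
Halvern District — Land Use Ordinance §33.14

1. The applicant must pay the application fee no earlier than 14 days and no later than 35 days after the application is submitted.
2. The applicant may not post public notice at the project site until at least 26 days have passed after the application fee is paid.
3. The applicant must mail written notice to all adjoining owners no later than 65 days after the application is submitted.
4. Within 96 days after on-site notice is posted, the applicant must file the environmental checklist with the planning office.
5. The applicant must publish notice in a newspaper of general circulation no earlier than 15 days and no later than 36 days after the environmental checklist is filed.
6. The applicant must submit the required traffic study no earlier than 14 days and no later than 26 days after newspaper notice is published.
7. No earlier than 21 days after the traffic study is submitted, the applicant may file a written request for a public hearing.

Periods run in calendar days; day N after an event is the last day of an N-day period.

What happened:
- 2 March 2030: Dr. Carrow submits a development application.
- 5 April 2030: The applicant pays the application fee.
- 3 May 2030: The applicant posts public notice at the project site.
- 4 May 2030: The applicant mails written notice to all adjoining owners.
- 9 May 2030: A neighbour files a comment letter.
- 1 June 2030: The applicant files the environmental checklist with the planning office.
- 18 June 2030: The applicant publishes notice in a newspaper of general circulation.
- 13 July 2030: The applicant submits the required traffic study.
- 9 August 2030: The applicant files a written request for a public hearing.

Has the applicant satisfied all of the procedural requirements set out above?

Yes

Step 1 — 14 and 35 days from 2 March 2030 (when the application is submitted) are 16 March 2030 and 6 April 2030 respectively; done 5 April 2030 — within the window.
Step 2 — must wait 26 days from 5 April 2030 (when the application fee is paid), so not before 1 May 2030; 3 May 2030 is on or after that date.
Step 3 — counting 65 days from 2 March 2030 (when the application is submitted) gives a deadline of 6 May 2030; completed 4 May 2030, before the deadline.
Step 4 — counting 96 days from 3 May 2030 (when on-site notice is posted) gives a deadline of 7 August 2030; done 1 June 2030 — timely.
Step 5 — 15 and 36 days from 1 June 2030 (when the environmental checklist is filed) are 16 June 2030 and 7 July 2030 respectively; done 18 June 2030, which is between those dates.
Step 6 — 14 and 26 days from 18 June 2030 (when newspaper notice is published) are 2 July 2030 and 14 July 2030 respectively; 13 July 2030 falls inside that range.
Step 7 — must wait 21 days from 13 July 2030 (when the traffic study is submitted), so not before 3 August 2030; done 9 August 2030, after the minimum wait.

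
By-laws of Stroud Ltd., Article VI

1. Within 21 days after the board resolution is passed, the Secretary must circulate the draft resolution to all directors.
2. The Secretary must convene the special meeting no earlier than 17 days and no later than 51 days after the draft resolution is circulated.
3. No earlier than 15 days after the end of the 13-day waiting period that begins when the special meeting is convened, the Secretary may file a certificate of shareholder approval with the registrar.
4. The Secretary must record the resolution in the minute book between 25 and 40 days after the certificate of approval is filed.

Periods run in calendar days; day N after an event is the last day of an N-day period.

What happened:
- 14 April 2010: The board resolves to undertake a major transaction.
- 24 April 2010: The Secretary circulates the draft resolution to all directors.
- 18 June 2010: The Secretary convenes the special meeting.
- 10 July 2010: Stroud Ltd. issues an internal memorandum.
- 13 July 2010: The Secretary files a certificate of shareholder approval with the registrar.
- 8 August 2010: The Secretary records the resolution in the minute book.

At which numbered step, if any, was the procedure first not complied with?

Step 2

Step 1 — counting 21 days from 14 April 2010 (when the board resolution is passed) gives a deadline of 5 May 2010; done 24 April 2010 — timely.
Step 2 — 17 and 51 days from 24 April 2010 (when the draft resolution is circulated) are 11 May 2010 and 14 June 2010 respectively; 18 June 2010 is 4 days past the end of the window.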